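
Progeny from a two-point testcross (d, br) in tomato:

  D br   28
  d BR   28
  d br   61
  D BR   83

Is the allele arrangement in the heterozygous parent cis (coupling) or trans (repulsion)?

The two most frequent classes are D BR (83) and d br (61); these are the parental (non-recombinant) types.
So the F1 carried D BR on one chromosome and d br on the other — the recessive alleles are on the same chromosome (cis / coupling).

cis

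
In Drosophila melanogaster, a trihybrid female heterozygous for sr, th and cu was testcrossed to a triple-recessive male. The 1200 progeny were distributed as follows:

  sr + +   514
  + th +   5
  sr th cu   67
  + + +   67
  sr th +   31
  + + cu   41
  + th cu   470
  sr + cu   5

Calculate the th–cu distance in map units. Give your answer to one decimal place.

6.8 map units

The two most frequent reciprocal classes, + th cu and sr + +, are the parental types, so the F1 was + th cu / sr + +.
The two rarest classes, + th + and sr + cu, are the double crossovers. Comparing them with the parentals, only the cu allele has switched, so cu is the middle locus and the order is sr – cu – th.
Crossovers in the cu–th interval produce the single-crossover classes + + cu and sr th + (41 + 31 = 72) plus the double crossovers (10).
RF(cu–th) = (72 + 10) / 1200 = 82/1200 = 0.0683 → 6.8 map units.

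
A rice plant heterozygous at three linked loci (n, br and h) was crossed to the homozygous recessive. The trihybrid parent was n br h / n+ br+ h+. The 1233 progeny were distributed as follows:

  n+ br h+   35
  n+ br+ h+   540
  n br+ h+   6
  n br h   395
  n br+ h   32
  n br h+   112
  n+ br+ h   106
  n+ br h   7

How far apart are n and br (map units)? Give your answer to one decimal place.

The two rarest classes, n+ br h and n br+ h+, are the double crossovers. Comparing them with the parentals, only the n allele has switched, so n is the middle locus and the order is br – n – h.
Crossovers in the br–n interval produce the single-crossover classes n br+ h and n+ br h+ (32 + 35 = 67) plus the double crossovers (13).
RF(br–n) = (67 + 13) / 1233 = 80/1233 = 0.0649 → 6.5 map units.

6.5 map units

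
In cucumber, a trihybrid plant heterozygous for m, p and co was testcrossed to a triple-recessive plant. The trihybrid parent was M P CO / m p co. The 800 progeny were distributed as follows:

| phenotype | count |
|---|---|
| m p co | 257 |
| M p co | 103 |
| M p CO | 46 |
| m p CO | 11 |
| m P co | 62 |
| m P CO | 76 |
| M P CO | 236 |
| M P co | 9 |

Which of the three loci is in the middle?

The two rarest classes, M P co and m p CO, are the double crossovers. Comparing them with the parentals, only the co allele has switched, so co is the middle locus and the order is p – co – m.

co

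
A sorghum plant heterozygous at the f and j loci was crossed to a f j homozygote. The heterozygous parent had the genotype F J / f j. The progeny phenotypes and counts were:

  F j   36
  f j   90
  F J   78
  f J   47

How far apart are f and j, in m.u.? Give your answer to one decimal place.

The recombinant classes are F j and f J: 36 + 47 = 83.
Recombination frequency = 83/251 = 0.3307 ≈ 33.1%, i.e. 33.1 m.u.

33.1 m.u.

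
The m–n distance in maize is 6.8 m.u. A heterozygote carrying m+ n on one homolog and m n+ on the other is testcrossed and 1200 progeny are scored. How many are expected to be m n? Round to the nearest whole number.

A map distance of 6.8 m.u. corresponds to a recombination frequency of 0.068.
The F1 is m+ n / m n+, so m n is a recombinant gamete class with expected frequency r/2 = 0.068/2 = 0.0340.
Expected number = 0.0340 × 1200 = 40.80 ≈ 41.

41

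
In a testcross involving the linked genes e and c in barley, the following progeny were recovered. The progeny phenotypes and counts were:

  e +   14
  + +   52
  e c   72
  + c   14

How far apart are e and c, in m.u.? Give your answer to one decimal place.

The two most frequent classes, + + (52) and e c (72), are the parental types, so the F1 was + + / e c.
The recombinant classes are + c and e +: 14 + 14 = 28.
Recombination frequency = 28/152 = 0.1842 ≈ 18.4%, i.e. 18.4 m.u.

18.4 m.u.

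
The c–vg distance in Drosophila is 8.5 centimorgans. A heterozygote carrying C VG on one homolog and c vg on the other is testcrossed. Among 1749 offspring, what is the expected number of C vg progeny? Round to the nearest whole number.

A map distance of 8.5 centimorgans corresponds to a recombination frequency of 0.085.
The F1 is C VG / c vg, so C vg is a recombinant gamete class with expected frequency r/2 = 0.085/2 = 0.0425.
Expected number = 0.0425 × 1749 = 74.33 ≈ 74.

74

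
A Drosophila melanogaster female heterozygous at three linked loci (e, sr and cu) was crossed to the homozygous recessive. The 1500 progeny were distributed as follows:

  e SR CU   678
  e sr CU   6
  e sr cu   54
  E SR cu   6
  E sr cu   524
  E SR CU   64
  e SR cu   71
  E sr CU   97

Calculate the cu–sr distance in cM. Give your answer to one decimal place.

12.0 cM

The two most frequent reciprocal classes, e SR CU and E sr cu, are the parental types, so the F1 was e SR CU / E sr cu.
The two rarest classes, e sr CU and E SR cu, are the double crossovers. Comparing them with the parentals, only the sr allele has switched, so sr is the middle locus and the order is cu – sr – e.
Crossovers in the cu–sr interval produce the single-crossover classes e SR cu and E sr CU (71 + 97 = 168) plus the double crossovers (12).
RF(cu–sr) = (168 + 12) / 1500 = 180/1500 = 0.1200 → 12.0 cM.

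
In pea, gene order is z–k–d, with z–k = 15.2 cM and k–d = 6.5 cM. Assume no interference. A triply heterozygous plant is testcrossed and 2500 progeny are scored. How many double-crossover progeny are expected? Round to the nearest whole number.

25

Map distances give recombination frequencies of 0.152 and 0.065 for the two intervals.
With no interference, expected double-crossover frequency = 0.152 × 0.065 = 0.00988.
Expected number = 0.00988 × 2500 = 24.70 ≈ 25.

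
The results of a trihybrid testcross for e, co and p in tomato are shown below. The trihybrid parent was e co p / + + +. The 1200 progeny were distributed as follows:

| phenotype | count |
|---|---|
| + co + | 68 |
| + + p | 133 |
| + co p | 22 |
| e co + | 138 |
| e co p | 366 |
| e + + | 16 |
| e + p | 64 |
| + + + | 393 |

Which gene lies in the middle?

The two rarest classes, + co p and e + +, are the double crossovers. Comparing them with the parentals, only the e allele has switched, so e is the middle locus and the order is co – e – p.

e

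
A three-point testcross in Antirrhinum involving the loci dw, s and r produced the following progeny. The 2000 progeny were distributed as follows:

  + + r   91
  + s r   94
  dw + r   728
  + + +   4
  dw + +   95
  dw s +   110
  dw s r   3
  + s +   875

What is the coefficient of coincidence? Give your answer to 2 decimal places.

0.34

The two most frequent reciprocal classes, + s + and dw + r, are the parental types, so the F1 was + s + / dw + r.
The two rarest classes, + + + and dw s r, are the double crossovers. Comparing them with the parentals, only the s allele has switched, so s is the middle locus and the order is r – s – dw.
r–s: (189 + 7)/2000 = 0.0980; s–dw: (201 + 7)/2000 = 0.1040.
Expected DCO frequency = 0.0980 × 0.1040 ≈ 0.01019; observed = 7/2000 ≈ 0.00350.
Coefficient of coincidence = 0.00350/0.01019 ≈ 0.34.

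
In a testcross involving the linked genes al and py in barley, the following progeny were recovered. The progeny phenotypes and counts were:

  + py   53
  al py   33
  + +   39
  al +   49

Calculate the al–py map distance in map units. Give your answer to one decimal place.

41.4 map units

The two most frequent classes, + py (53) and al + (49), are the parental types, so the F1 was + py / al +.
The recombinant classes are + + and al py: 39 + 33 = 72.
Recombination frequency = 72/174 = 0.4138 ≈ 41.4%, i.e. 41.4 map units.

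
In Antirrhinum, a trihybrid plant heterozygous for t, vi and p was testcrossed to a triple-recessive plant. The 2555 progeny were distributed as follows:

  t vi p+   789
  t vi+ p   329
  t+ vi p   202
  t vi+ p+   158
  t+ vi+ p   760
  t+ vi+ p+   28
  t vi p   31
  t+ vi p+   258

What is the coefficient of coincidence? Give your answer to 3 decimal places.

0.557

The two most frequent reciprocal classes, t+ vi+ p and t vi p+, are the parental types, so the F1 was t+ vi+ p / t vi p+.
The two rarest classes, t+ vi+ p+ and t vi p, are the double crossovers. Comparing them with the parentals, only the p allele has switched, so p is the middle locus and the order is vi – p – t.
vi–p: (360 + 59)/2555 = 0.1640; p–t: (587 + 59)/2555 = 0.2528.
Expected DCO frequency = 0.1640 × 0.2528 ≈ 0.04146; observed = 59/2555 ≈ 0.02309.
Coefficient of coincidence = 0.02309/0.04146 ≈ 0.557.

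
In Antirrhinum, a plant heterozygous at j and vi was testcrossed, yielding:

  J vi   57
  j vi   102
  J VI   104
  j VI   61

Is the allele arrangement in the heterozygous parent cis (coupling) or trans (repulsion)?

cis

The two most frequent classes are J VI (104) and j vi (102); these are the parental (non-recombinant) types.
So the F1 carried J VI on one chromosome and j vi on the other — the recessive alleles are on the same chromosome (cis / coupling).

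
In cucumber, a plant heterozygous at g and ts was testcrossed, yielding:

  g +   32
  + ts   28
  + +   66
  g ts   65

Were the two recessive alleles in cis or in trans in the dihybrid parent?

cis

The two most frequent classes are + + (66) and g ts (65); these are the parental (non-recombinant) types.
So the F1 carried + + on one chromosome and g ts on the other — the recessive alleles are on the same chromosome (cis / coupling).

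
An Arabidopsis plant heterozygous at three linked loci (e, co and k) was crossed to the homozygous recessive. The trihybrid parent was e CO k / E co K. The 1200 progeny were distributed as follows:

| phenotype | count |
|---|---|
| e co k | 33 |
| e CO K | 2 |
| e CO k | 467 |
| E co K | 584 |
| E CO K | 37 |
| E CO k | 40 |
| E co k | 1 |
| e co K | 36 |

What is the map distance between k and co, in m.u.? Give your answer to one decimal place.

The two rarest classes, e CO K and E co k, are the double crossovers. Comparing them with the parentals, only the k allele has switched, so k is the middle locus and the order is co – k – e.
Crossovers in the co–k interval produce the single-crossover classes e co k and E CO K (33 + 37 = 70) plus the double crossovers (3).
RF(co–k) = (70 + 3) / 1200 = 73/1200 = 0.0608 → 6.1 m.u.

6.1 m.u.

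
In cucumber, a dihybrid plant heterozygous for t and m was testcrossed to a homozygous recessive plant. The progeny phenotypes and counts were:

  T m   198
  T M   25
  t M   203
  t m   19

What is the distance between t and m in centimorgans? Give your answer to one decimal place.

9.9 centimorgans

The two most frequent classes, T m (198) and t M (203), are the parental types, so the F1 was T m / t M.
The recombinant classes are T M and t m: 25 + 19 = 44.
Recombination frequency = 44/445 = 0.0989 ≈ 9.9%, i.e. 9.9 centimorgans.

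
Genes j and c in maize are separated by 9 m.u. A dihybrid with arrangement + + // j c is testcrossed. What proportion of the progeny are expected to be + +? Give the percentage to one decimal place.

A map distance of 9 m.u. corresponds to a recombination frequency of 0.090.
The F1 is + + / j c, so + + is a parental gamete class with expected frequency (1 − r)/2 = 0.910/2 = 0.4550.
That is 0.4550 = 45.5% of the progeny.

45.5%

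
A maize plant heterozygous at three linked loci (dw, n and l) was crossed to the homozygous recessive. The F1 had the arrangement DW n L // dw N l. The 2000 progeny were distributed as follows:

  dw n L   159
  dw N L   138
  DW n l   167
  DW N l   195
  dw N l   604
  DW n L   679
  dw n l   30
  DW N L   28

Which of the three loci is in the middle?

n

The two rarest classes, DW N L and dw n l, are the double crossovers. Comparing them with the parentals, only the n allele has switched, so n is the middle locus and the order is dw – n – l.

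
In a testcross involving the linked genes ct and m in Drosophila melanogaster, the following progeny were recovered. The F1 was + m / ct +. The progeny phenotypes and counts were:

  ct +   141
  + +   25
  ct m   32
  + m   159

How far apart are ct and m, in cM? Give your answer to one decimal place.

16.0 cM

The recombinant classes are + + and ct m: 25 + 32 = 57.
Recombination frequency = 57/357 = 0.1597 ≈ 16.0%, i.e. 16.0 cM.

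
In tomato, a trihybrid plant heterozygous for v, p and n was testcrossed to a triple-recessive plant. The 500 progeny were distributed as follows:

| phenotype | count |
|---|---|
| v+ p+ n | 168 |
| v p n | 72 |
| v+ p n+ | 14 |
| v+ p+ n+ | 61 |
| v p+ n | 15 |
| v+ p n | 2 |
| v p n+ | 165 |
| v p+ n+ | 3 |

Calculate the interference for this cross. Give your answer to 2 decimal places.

The two most frequent reciprocal classes, v+ p+ n and v p n+, are the parental types, so the F1 was v+ p+ n / v p n+.
The two rarest classes, v+ p n and v p+ n+, are the double crossovers. Comparing them with the parentals, only the p allele has switched, so p is the middle locus and the order is v – p – n.
v–p: (29 + 5)/500 = 0.0680; p–n: (133 + 5)/500 = 0.2760.
Expected DCO frequency = 0.0680 × 0.2760 ≈ 0.01877; observed = 5/500 ≈ 0.01000.
Coefficient of coincidence = 0.01000/0.01877 ≈ 0.53; interference = 1 − 0.53 = 0.47.

0.47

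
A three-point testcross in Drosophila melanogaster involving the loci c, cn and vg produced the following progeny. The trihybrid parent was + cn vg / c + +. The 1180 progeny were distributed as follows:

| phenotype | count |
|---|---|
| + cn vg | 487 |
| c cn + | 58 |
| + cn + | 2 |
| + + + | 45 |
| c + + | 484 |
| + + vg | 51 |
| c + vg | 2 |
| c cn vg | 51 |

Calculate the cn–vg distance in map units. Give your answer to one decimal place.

The two rarest classes, + cn + and c + vg, are the double crossovers. Comparing them with the parentals, only the vg allele has switched, so vg is the middle locus and the order is cn – vg – c.
Crossovers in the cn–vg interval produce the single-crossover classes + + vg and c cn + (51 + 58 = 109) plus the double crossovers (4).
RF(cn–vg) = (109 + 4) / 1180 = 113/1180 = 0.0958 → 9.6 map units.

9.6 map units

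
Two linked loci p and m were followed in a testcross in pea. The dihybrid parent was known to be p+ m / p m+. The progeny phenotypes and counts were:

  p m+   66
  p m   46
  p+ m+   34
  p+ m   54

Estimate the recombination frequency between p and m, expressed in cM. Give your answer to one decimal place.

40.0 cM

The recombinant classes are p+ m+ and p m: 34 + 46 = 80.
Recombination frequency = 80/200 = 0.4000 ≈ 40.0%, i.e. 40.0 cM.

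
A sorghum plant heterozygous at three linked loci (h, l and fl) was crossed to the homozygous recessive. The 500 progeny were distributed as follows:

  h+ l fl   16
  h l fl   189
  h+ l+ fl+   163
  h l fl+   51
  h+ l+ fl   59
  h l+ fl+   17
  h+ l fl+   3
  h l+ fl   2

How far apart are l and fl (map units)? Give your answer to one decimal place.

The two most frequent reciprocal classes, h+ l+ fl+ and h l fl, are the parental types, so the F1 was h+ l+ fl+ / h l fl.
The two rarest classes, h+ l fl+ and h l+ fl, are the double crossovers. Comparing them with the parentals, only the l allele has switched, so l is the middle locus and the order is h – l – fl.
Crossovers in the l–fl interval produce the single-crossover classes h+ l+ fl and h l fl+ (59 + 51 = 110) plus the double crossovers (5).
RF(l–fl) = (110 + 5) / 500 = 115/500 = 0.2300 → 23.0 map units.

23.0 map units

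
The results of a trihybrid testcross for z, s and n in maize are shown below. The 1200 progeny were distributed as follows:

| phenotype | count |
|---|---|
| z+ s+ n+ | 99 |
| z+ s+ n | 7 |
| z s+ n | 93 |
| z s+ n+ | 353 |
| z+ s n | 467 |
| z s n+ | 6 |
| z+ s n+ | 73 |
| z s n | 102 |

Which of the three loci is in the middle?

The two most frequent reciprocal classes, z s+ n+ and z+ s n, are the parental types, so the F1 was z s+ n+ / z+ s n.
The two rarest classes, z s n+ and z+ s+ n, are the double crossovers. Comparing them with the parentals, only the s allele has switched, so s is the middle locus and the order is z – s – n.

s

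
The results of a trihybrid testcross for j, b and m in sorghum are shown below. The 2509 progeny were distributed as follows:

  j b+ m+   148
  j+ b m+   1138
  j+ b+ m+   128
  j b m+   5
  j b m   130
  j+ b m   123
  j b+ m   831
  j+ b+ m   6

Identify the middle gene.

The two most frequent reciprocal classes, j b+ m and j+ b m+, are the parental types, so the F1 was j b+ m / j+ b m+.
The two rarest classes, j+ b+ m and j b m+, are the double crossovers. Comparing them with the parentals, only the j allele has switched, so j is the middle locus and the order is m – j – b.

j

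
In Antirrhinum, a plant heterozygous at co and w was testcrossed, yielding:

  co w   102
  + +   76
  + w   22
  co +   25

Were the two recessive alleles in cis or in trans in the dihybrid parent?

cis

The two most frequent classes are + + (76) and co w (102); these are the parental (non-recombinant) types.
So the F1 carried + + on one chromosome and co w on the other — the recessive alleles are on the same chromosome (cis / coupling).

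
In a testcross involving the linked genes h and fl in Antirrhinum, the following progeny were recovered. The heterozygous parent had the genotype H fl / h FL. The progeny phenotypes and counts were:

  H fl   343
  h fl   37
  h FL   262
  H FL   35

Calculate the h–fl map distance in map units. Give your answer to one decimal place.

10.6 map units

The recombinant classes are H FL and h fl: 35 + 37 = 72.
Recombination frequency = 72/677 = 0.1064 ≈ 10.6%, i.e. 10.6 map units.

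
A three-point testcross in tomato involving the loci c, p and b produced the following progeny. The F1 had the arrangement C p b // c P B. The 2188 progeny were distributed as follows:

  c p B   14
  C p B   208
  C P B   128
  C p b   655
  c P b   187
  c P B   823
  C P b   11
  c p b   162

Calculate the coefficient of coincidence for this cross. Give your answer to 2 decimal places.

The two rarest classes, C P b and c p B, are the double crossovers. Comparing them with the parentals, only the p allele has switched, so p is the middle locus and the order is c – p – b.
c–p: (290 + 25)/2188 = 0.1440; p–b: (395 + 25)/2188 = 0.1920.
Expected DCO frequency = 0.1440 × 0.1920 ≈ 0.02765; observed = 25/2188 ≈ 0.01143.
Coefficient of coincidence = 0.01143/0.02765 ≈ 0.41.

0.41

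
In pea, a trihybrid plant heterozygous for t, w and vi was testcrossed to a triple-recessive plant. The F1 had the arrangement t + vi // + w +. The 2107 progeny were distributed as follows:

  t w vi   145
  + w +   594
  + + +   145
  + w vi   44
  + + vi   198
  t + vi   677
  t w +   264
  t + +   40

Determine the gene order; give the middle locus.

The two rarest classes, t + + and + w vi, are the double crossovers. Comparing them with the parentals, only the vi allele has switched, so vi is the middle locus and the order is t – vi – w.

vi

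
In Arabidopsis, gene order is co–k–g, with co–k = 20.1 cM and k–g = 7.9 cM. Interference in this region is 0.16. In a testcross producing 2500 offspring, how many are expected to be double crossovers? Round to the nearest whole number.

Map distances give recombination frequencies of 0.201 and 0.079 for the two intervals.
With interference 0.16 (so coincidence = 0.84), expected double-crossover frequency = 0.201 × 0.079 × 0.84 = 0.01334.
Expected number = 0.01334 × 2500 = 33.35 ≈ 33.

33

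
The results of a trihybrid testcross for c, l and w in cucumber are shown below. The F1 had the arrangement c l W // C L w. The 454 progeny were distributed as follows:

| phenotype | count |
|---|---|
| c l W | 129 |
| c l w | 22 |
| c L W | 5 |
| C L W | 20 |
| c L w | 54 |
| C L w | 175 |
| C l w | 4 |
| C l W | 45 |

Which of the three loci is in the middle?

l

The two rarest classes, c L W and C l w, are the double crossovers. Comparing them with the parentals, only the l allele has switched, so l is the middle locus and the order is c – l – w.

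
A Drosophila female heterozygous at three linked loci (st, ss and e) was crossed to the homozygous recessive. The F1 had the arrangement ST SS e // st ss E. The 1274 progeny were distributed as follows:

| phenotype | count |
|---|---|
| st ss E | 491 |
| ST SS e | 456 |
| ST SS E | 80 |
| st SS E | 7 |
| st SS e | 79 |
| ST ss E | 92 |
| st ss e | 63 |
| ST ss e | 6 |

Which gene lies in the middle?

The two rarest classes, ST ss e and st SS E, are the double crossovers. Comparing them with the parentals, only the ss allele has switched, so ss is the middle locus and the order is e – ss – st.

ss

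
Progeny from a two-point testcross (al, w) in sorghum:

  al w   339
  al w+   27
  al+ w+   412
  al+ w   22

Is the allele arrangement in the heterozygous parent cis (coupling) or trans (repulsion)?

cis

The two most frequent classes are al+ w+ (412) and al w (339); these are the parental (non-recombinant) types.
So the F1 carried al+ w+ on one chromosome and al w on the other — the recessive alleles are on the same chromosome (cis / coupling).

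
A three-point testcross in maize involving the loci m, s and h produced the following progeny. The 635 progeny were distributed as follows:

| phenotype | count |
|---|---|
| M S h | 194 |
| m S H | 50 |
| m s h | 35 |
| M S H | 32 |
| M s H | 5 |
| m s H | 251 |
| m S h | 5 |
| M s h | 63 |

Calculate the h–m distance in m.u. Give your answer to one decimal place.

12.1 m.u.

The two most frequent reciprocal classes, m s H and M S h, are the parental types, so the F1 was m s H / M S h.
The two rarest classes, M s H and m S h, are the double crossovers. Comparing them with the parentals, only the m allele has switched, so m is the middle locus and the order is h – m – s.
Crossovers in the h–m interval produce the single-crossover classes m s h and M S H (35 + 32 = 67) plus the double crossovers (10).
RF(h–m) = (67 + 10) / 635 = 77/635 = 0.1213 → 12.1 m.u.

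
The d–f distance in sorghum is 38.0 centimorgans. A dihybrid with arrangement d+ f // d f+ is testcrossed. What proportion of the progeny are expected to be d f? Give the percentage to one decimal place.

A map distance of 38.0 centimorgans corresponds to a recombination frequency of 0.380.
The F1 is d+ f / d f+, so d f is a recombinant gamete class with expected frequency r/2 = 0.380/2 = 0.1900.
That is 0.1900 = 19.0% of the progeny.

19.0%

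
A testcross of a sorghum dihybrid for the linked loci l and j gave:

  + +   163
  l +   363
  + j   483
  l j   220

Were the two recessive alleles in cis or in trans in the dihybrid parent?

The two most frequent classes are + j (483) and l + (363); these are the parental (non-recombinant) types.
So the F1 carried + j on one chromosome and l + on the other — the recessive alleles are on opposite chromosomes (trans / repulsion).

trans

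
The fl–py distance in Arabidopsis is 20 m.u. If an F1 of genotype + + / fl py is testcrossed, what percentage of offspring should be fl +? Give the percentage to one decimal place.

10.0%

A map distance of 20 m.u. corresponds to a recombination frequency of 0.200.
The F1 is + + / fl py, so fl + is a recombinant gamete class with expected frequency r/2 = 0.200/2 = 0.1000.
That is 0.1000 = 10.0% of the progeny.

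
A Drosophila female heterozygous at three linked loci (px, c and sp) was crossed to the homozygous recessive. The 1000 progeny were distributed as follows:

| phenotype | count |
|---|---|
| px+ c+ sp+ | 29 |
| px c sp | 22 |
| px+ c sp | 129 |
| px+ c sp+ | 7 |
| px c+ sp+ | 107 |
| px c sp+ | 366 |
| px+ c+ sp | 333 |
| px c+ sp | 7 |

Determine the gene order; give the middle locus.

The two most frequent reciprocal classes, px c sp+ and px+ c+ sp, are the parental types, so the F1 was px c sp+ / px+ c+ sp.
The two rarest classes, px+ c sp+ and px c+ sp, are the double crossovers. Comparing them with the parentals, only the px allele has switched, so px is the middle locus and the order is sp – px – c.

px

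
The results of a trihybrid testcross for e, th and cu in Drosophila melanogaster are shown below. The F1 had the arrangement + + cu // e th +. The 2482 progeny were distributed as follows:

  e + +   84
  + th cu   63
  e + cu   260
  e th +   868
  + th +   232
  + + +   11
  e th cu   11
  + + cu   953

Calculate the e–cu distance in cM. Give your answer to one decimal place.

20.7 cM

The two rarest classes, + + + and e th cu, are the double crossovers. Comparing them with the parentals, only the cu allele has switched, so cu is the middle locus and the order is e – cu – th.
Crossovers in the e–cu interval produce the single-crossover classes e + cu and + th + (260 + 232 = 492) plus the double crossovers (22).
RF(e–cu) = (492 + 22) / 2482 = 514/2482 = 0.2071 → 20.7 cM.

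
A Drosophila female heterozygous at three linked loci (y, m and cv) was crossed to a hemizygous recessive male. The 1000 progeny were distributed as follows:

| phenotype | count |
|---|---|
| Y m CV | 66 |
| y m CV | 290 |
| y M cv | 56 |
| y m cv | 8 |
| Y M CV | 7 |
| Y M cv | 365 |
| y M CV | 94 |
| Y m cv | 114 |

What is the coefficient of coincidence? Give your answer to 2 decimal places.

The two most frequent reciprocal classes, y m CV and Y M cv, are the parental types, so the F1 was y m CV / Y M cv.
The two rarest classes, y m cv and Y M CV, are the double crossovers. Comparing them with the parentals, only the cv allele has switched, so cv is the middle locus and the order is m – cv – y.
m–cv: (208 + 15)/1000 = 0.2230; cv–y: (122 + 15)/1000 = 0.1370.
Expected DCO frequency = 0.2230 × 0.1370 ≈ 0.03055; observed = 15/1000 ≈ 0.01500.
Coefficient of coincidence = 0.01500/0.03055 ≈ 0.49.

0.49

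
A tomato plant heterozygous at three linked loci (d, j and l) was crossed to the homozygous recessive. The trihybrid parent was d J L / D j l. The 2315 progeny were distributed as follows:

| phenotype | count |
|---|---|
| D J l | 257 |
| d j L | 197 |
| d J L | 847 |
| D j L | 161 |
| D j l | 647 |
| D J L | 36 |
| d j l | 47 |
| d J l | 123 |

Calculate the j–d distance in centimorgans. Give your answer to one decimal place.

The two rarest classes, D J L and d j l, are the double crossovers. Comparing them with the parentals, only the d allele has switched, so d is the middle locus and the order is l – d – j.
Crossovers in the d–j interval produce the single-crossover classes d j L and D J l (197 + 257 = 454) plus the double crossovers (83).
RF(d–j) = (454 + 83) / 2315 = 537/2315 = 0.2320 → 23.2 centimorgans.

23.2 centimorgans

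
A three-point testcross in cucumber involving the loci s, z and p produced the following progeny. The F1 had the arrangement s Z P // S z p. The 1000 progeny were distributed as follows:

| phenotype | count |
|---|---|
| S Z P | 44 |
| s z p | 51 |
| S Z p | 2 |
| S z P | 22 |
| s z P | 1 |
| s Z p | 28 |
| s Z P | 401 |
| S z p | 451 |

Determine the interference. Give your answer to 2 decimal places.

The two rarest classes, s z P and S Z p, are the double crossovers. Comparing them with the parentals, only the z allele has switched, so z is the middle locus and the order is p – z – s.
p–z: (50 + 3)/1000 = 0.0530; z–s: (95 + 3)/1000 = 0.0980.
Expected DCO frequency = 0.0530 × 0.0980 ≈ 0.00519; observed = 3/1000 ≈ 0.00300.
Coefficient of coincidence = 0.00300/0.00519 ≈ 0.58; interference = 1 − 0.58 = 0.42.

0.42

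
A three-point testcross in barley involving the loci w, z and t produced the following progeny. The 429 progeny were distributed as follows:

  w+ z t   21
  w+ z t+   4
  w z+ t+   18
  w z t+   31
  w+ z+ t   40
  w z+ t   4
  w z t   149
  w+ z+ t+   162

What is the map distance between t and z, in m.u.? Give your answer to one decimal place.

The two most frequent reciprocal classes, w z t and w+ z+ t+, are the parental types, so the F1 was w z t / w+ z+ t+.
The two rarest classes, w z+ t and w+ z t+, are the double crossovers. Comparing them with the parentals, only the z allele has switched, so z is the middle locus and the order is w – z – t.
Crossovers in the z–t interval produce the single-crossover classes w z t+ and w+ z+ t (31 + 40 = 71) plus the double crossovers (8).
RF(z–t) = (71 + 8) / 429 = 79/429 = 0.1841 → 18.4 m.u.

18.4 m.u.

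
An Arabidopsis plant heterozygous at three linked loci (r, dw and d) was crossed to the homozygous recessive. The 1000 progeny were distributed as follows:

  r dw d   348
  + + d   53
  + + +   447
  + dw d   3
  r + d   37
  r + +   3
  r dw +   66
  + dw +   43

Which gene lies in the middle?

r

The two most frequent reciprocal classes, r dw d and + + +, are the parental types, so the F1 was r dw d / + + +.
The two rarest classes, + dw d and r + +, are the double crossovers. Comparing them with the parentals, only the r allele has switched, so r is the middle locus and the order is d – r – dw.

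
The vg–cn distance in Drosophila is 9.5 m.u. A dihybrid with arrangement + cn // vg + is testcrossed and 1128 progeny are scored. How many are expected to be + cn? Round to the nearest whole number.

510

A map distance of 9.5 m.u. corresponds to a recombination frequency of 0.095.
The F1 is + cn / vg +, so + cn is a parental gamete class with expected frequency (1 − r)/2 = 0.905/2 = 0.4525.
Expected number = 0.4525 × 1128 = 510.42 ≈ 510.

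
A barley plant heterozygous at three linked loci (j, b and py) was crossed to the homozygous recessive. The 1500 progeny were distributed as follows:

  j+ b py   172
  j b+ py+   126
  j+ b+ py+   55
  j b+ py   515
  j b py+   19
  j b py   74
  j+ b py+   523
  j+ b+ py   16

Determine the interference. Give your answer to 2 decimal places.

The two most frequent reciprocal classes, j b+ py and j+ b py+, are the parental types, so the F1 was j b+ py / j+ b py+.
The two rarest classes, j+ b+ py and j b py+, are the double crossovers. Comparing them with the parentals, only the j allele has switched, so j is the middle locus and the order is b – j – py.
b–j: (129 + 35)/1500 = 0.1093; j–py: (298 + 35)/1500 = 0.2220.
Expected DCO frequency = 0.1093 × 0.2220 ≈ 0.02426; observed = 35/1500 ≈ 0.02333.
Coefficient of coincidence = 0.02333/0.02426 ≈ 0.96; interference = 1 − 0.96 = 0.04.

0.04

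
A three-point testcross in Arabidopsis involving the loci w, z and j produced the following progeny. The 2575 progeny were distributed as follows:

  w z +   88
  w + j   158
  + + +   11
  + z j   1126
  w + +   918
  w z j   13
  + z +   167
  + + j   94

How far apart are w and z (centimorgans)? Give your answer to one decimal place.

8.0 centimorgans

The two most frequent reciprocal classes, + z j and w + +, are the parental types, so the F1 was + z j / w + +.
The two rarest classes, w z j and + + +, are the double crossovers. Comparing them with the parentals, only the w allele has switched, so w is the middle locus and the order is j – w – z.
Crossovers in the w–z interval produce the single-crossover classes + + j and w z + (94 + 88 = 182) plus the double crossovers (24).
RF(w–z) = (182 + 24) / 2575 = 206/2575 = 0.0800 → 8.0 centimorgans.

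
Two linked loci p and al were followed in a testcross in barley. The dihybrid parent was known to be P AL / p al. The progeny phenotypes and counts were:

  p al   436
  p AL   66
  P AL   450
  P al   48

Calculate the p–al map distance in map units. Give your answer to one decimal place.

The recombinant classes are P al and p AL: 48 + 66 = 114.
Recombination frequency = 114/1000 = 0.1140 ≈ 11.4%, i.e. 11.4 map units.

11.4 map units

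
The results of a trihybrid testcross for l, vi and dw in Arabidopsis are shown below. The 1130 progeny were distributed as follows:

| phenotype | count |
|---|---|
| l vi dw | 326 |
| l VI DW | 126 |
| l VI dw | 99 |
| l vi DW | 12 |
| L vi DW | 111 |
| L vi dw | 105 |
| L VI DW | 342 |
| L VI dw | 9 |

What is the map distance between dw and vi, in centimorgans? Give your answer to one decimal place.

20.4 centimorgans

The two most frequent reciprocal classes, l vi dw and L VI DW, are the parental types, so the F1 was l vi dw / L VI DW.
The two rarest classes, l vi DW and L VI dw, are the double crossovers. Comparing them with the parentals, only the dw allele has switched, so dw is the middle locus and the order is vi – dw – l.
Crossovers in the vi–dw interval produce the single-crossover classes l VI dw and L vi DW (99 + 111 = 210) plus the double crossovers (21).
RF(vi–dw) = (210 + 21) / 1130 = 231/1130 = 0.2044 → 20.4 centimorgans.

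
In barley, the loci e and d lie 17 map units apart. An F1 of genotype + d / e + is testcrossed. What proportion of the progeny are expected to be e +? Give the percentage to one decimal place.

41.5%

A map distance of 17 map units corresponds to a recombination frequency of 0.170.
The F1 is + d / e +, so e + is a parental gamete class with expected frequency (1 − r)/2 = 0.830/2 = 0.4150.
That is 0.4150 = 41.5% of the progeny.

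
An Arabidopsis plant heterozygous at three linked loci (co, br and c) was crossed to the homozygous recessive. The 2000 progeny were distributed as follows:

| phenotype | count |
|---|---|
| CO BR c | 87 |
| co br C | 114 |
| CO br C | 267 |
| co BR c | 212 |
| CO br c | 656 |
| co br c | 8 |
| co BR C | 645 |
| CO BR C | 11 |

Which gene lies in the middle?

co

The two most frequent reciprocal classes, CO br c and co BR C, are the parental types, so the F1 was CO br c / co BR C.
The two rarest classes, co br c and CO BR C, are the double crossovers. Comparing them with the parentals, only the co allele has switched, so co is the middle locus and the order is br – co – c.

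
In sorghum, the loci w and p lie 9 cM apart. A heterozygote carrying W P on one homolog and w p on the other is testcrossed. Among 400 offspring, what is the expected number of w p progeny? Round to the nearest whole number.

A map distance of 9 cM corresponds to a recombination frequency of 0.090.
The F1 is W P / w p, so w p is a parental gamete class with expected frequency (1 − r)/2 = 0.910/2 = 0.4550.
Expected number = 0.4550 × 400 = 182.00 ≈ 182.

182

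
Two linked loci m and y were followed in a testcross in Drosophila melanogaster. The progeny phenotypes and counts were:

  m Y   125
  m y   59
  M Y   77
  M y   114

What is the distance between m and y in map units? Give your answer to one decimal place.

The two most frequent classes, M y (114) and m Y (125), are the parental types, so the F1 was M y / m Y.
The recombinant classes are M Y and m y: 77 + 59 = 136.
Recombination frequency = 136/375 = 0.3627 ≈ 36.3%, i.e. 36.3 map units.

36.3 map units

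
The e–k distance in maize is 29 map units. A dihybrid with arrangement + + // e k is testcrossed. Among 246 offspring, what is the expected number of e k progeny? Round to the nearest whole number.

87

A map distance of 29 map units corresponds to a recombination frequency of 0.290.
The F1 is + + / e k, so e k is a parental gamete class with expected frequency (1 − r)/2 = 0.710/2 = 0.3550.
Expected number = 0.3550 × 246 = 87.33 ≈ 87.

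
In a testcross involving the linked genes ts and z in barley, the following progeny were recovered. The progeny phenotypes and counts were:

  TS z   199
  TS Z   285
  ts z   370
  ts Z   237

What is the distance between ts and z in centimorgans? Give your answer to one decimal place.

The two most frequent classes, TS Z (285) and ts z (370), are the parental types, so the F1 was TS Z / ts z.
The recombinant classes are TS z and ts Z: 199 + 237 = 436.
Recombination frequency = 436/1091 = 0.3996 ≈ 40.0%, i.e. 40.0 centimorgans.

40.0 centimorgans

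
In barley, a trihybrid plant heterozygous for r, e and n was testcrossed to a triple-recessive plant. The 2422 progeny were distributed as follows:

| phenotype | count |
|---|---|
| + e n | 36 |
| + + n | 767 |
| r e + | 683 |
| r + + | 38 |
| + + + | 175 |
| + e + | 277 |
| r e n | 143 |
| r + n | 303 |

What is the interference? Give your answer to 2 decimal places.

0.30

The two most frequent reciprocal classes, + + n and r e +, are the parental types, so the F1 was + + n / r e +.
The two rarest classes, + e n and r + +, are the double crossovers. Comparing them with the parentals, only the e allele has switched, so e is the middle locus and the order is r – e – n.
r–e: (580 + 74)/2422 = 0.2700; e–n: (318 + 74)/2422 = 0.1618.
Expected DCO frequency = 0.2700 × 0.1618 ≈ 0.04369; observed = 74/2422 ≈ 0.03055.
Coefficient of coincidence = 0.03055/0.04369 ≈ 0.70; interference = 1 − 0.70 = 0.30.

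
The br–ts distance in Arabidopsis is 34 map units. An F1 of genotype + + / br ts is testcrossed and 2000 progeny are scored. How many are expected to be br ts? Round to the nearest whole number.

660

A map distance of 34 map units corresponds to a recombination frequency of 0.340.
The F1 is + + / br ts, so br ts is a parental gamete class with expected frequency (1 − r)/2 = 0.660/2 = 0.3300.
Expected number = 0.3300 × 2000 = 660.00 ≈ 660.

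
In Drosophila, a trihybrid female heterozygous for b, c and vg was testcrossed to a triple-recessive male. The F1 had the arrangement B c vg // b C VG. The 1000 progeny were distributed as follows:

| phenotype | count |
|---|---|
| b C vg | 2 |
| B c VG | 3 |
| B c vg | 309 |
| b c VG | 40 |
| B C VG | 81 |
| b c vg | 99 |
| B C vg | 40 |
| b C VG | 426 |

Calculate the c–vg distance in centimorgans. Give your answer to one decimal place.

The two rarest classes, B c VG and b C vg, are the double crossovers. Comparing them with the parentals, only the vg allele has switched, so vg is the middle locus and the order is c – vg – b.
Crossovers in the c–vg interval produce the single-crossover classes B C vg and b c VG (40 + 40 = 80) plus the double crossovers (5).
RF(c–vg) = (80 + 5) / 1000 = 85/1000 = 0.0850 → 8.5 centimorgans.

8.5 centimorgans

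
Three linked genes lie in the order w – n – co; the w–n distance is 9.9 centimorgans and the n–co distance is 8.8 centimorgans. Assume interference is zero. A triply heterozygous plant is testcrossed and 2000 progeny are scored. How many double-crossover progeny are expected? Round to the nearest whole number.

17

Map distances give recombination frequencies of 0.099 and 0.088 for the two intervals.
With no interference, expected double-crossover frequency = 0.099 × 0.088 = 0.00871.
Expected number = 0.00871 × 2000 = 17.42 ≈ 17.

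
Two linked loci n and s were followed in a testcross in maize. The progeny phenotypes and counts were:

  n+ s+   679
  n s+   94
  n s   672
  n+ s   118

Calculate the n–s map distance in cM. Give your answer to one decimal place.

The two most frequent classes, n+ s+ (679) and n s (672), are the parental types, so the F1 was n+ s+ / n s.
The recombinant classes are n+ s and n s+: 118 + 94 = 212.
Recombination frequency = 212/1563 = 0.1356 ≈ 13.6%, i.e. 13.6 cM.

13.6 cM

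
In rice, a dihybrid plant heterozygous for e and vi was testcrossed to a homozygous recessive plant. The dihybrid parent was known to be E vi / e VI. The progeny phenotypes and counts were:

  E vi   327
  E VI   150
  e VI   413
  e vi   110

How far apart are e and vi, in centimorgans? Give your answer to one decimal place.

The recombinant classes are E VI and e vi: 150 + 110 = 260.
Recombination frequency = 260/1000 = 0.2600 ≈ 26.0%, i.e. 26.0 centimorgans.

26.0 centimorgans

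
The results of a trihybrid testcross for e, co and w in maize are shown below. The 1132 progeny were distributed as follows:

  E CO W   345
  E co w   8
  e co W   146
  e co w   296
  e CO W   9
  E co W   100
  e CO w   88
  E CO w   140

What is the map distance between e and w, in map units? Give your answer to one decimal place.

The two most frequent reciprocal classes, e co w and E CO W, are the parental types, so the F1 was e co w / E CO W.
The two rarest classes, E co w and e CO W, are the double crossovers. Comparing them with the parentals, only the e allele has switched, so e is the middle locus and the order is co – e – w.
Crossovers in the e–w interval produce the single-crossover classes e co W and E CO w (146 + 140 = 286) plus the double crossovers (17).
RF(e–w) = (286 + 17) / 1132 = 303/1132 = 0.2677 → 26.8 map units.

26.8 map units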